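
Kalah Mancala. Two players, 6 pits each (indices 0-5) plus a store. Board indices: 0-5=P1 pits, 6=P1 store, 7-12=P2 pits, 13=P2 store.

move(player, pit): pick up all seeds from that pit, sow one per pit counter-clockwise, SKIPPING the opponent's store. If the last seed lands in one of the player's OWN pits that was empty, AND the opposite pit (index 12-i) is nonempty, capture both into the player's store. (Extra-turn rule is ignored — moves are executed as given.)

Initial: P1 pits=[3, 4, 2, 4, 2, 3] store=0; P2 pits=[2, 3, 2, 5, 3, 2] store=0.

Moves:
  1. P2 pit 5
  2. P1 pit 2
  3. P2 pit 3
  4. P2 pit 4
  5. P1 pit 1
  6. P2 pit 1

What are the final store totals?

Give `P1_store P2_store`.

Answer: 1 3

Derivation:
Move 1: P2 pit5 -> P1=[4,4,2,4,2,3](0) P2=[2,3,2,5,3,0](1)
Move 2: P1 pit2 -> P1=[4,4,0,5,3,3](0) P2=[2,3,2,5,3,0](1)
Move 3: P2 pit3 -> P1=[5,5,0,5,3,3](0) P2=[2,3,2,0,4,1](2)
Move 4: P2 pit4 -> P1=[6,6,0,5,3,3](0) P2=[2,3,2,0,0,2](3)
Move 5: P1 pit1 -> P1=[6,0,1,6,4,4](1) P2=[3,3,2,0,0,2](3)
Move 6: P2 pit1 -> P1=[6,0,1,6,4,4](1) P2=[3,0,3,1,1,2](3)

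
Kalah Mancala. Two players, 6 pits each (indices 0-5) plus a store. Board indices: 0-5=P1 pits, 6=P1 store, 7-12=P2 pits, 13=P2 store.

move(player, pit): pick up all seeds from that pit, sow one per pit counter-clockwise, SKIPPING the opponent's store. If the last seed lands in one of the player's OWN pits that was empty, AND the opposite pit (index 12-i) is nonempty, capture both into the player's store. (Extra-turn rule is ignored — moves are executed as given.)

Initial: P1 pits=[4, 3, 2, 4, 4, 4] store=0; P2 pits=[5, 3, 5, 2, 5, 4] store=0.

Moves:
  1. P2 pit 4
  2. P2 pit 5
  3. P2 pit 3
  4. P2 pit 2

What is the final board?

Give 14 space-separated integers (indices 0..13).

Answer: 1 5 4 5 4 4 0 5 3 0 1 2 1 10

Derivation:
Move 1: P2 pit4 -> P1=[5,4,3,4,4,4](0) P2=[5,3,5,2,0,5](1)
Move 2: P2 pit5 -> P1=[6,5,4,5,4,4](0) P2=[5,3,5,2,0,0](2)
Move 3: P2 pit3 -> P1=[0,5,4,5,4,4](0) P2=[5,3,5,0,1,0](9)
Move 4: P2 pit2 -> P1=[1,5,4,5,4,4](0) P2=[5,3,0,1,2,1](10)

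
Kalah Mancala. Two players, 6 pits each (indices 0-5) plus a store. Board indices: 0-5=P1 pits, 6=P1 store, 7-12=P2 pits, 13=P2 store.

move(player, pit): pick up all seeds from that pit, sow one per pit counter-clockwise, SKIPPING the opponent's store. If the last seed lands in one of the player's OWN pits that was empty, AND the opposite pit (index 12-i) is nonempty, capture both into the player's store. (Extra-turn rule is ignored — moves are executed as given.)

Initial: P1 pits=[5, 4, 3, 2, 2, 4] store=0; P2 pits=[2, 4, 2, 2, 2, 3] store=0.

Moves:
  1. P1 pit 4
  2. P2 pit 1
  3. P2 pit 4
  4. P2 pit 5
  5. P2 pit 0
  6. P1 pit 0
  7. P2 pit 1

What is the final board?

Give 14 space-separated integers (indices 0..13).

Move 1: P1 pit4 -> P1=[5,4,3,2,0,5](1) P2=[2,4,2,2,2,3](0)
Move 2: P2 pit1 -> P1=[5,4,3,2,0,5](1) P2=[2,0,3,3,3,4](0)
Move 3: P2 pit4 -> P1=[6,4,3,2,0,5](1) P2=[2,0,3,3,0,5](1)
Move 4: P2 pit5 -> P1=[7,5,4,3,0,5](1) P2=[2,0,3,3,0,0](2)
Move 5: P2 pit0 -> P1=[7,5,4,3,0,5](1) P2=[0,1,4,3,0,0](2)
Move 6: P1 pit0 -> P1=[0,6,5,4,1,6](2) P2=[1,1,4,3,0,0](2)
Move 7: P2 pit1 -> P1=[0,6,5,4,1,6](2) P2=[1,0,5,3,0,0](2)

Answer: 0 6 5 4 1 6 2 1 0 5 3 0 0 2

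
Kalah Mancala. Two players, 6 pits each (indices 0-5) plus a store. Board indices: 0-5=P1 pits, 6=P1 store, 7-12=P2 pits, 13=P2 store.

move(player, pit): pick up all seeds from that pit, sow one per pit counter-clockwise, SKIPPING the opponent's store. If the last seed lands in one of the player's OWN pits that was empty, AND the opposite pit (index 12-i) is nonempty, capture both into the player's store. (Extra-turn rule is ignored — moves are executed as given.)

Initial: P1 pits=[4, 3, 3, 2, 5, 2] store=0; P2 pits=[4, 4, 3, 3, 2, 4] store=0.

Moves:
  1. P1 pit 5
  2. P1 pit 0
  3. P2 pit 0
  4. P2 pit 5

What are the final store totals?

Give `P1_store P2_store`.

Answer: 1 1

Derivation:
Move 1: P1 pit5 -> P1=[4,3,3,2,5,0](1) P2=[5,4,3,3,2,4](0)
Move 2: P1 pit0 -> P1=[0,4,4,3,6,0](1) P2=[5,4,3,3,2,4](0)
Move 3: P2 pit0 -> P1=[0,4,4,3,6,0](1) P2=[0,5,4,4,3,5](0)
Move 4: P2 pit5 -> P1=[1,5,5,4,6,0](1) P2=[0,5,4,4,3,0](1)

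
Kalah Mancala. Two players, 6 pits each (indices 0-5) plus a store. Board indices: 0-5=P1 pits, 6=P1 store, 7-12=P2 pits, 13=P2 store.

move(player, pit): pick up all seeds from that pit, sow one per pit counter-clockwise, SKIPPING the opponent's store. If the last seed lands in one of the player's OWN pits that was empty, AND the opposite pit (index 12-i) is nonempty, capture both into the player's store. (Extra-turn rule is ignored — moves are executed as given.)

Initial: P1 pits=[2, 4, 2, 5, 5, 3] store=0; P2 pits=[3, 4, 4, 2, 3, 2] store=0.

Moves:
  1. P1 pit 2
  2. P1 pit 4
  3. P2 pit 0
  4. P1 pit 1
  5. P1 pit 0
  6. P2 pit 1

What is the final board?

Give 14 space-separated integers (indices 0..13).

Answer: 1 1 2 7 1 5 1 0 0 7 5 5 3 1

Derivation:
Move 1: P1 pit2 -> P1=[2,4,0,6,6,3](0) P2=[3,4,4,2,3,2](0)
Move 2: P1 pit4 -> P1=[2,4,0,6,0,4](1) P2=[4,5,5,3,3,2](0)
Move 3: P2 pit0 -> P1=[2,4,0,6,0,4](1) P2=[0,6,6,4,4,2](0)
Move 4: P1 pit1 -> P1=[2,0,1,7,1,5](1) P2=[0,6,6,4,4,2](0)
Move 5: P1 pit0 -> P1=[0,1,2,7,1,5](1) P2=[0,6,6,4,4,2](0)
Move 6: P2 pit1 -> P1=[1,1,2,7,1,5](1) P2=[0,0,7,5,5,3](1)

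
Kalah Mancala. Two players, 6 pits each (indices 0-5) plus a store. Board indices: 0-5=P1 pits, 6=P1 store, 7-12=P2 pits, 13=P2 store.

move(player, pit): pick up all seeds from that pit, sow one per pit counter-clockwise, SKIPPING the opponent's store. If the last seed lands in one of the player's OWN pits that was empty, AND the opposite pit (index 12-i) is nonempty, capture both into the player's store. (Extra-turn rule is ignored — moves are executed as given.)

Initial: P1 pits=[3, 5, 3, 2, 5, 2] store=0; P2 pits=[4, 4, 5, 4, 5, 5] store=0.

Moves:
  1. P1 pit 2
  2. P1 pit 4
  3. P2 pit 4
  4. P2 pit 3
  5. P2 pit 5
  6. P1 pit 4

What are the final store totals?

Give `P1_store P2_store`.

Answer: 1 3

Derivation:
Move 1: P1 pit2 -> P1=[3,5,0,3,6,3](0) P2=[4,4,5,4,5,5](0)
Move 2: P1 pit4 -> P1=[3,5,0,3,0,4](1) P2=[5,5,6,5,5,5](0)
Move 3: P2 pit4 -> P1=[4,6,1,3,0,4](1) P2=[5,5,6,5,0,6](1)
Move 4: P2 pit3 -> P1=[5,7,1,3,0,4](1) P2=[5,5,6,0,1,7](2)
Move 5: P2 pit5 -> P1=[6,8,2,4,1,5](1) P2=[5,5,6,0,1,0](3)
Move 6: P1 pit4 -> P1=[6,8,2,4,0,6](1) P2=[5,5,6,0,1,0](3)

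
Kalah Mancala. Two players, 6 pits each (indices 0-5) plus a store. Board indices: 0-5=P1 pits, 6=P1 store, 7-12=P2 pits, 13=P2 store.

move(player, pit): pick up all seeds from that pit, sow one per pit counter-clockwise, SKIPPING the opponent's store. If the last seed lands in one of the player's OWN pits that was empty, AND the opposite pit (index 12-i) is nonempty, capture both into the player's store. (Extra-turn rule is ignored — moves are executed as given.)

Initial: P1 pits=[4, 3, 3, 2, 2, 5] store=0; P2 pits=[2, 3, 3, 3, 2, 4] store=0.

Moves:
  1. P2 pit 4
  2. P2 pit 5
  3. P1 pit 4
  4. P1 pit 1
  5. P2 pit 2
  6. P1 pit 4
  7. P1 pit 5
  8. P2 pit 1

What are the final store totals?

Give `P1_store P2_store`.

Move 1: P2 pit4 -> P1=[4,3,3,2,2,5](0) P2=[2,3,3,3,0,5](1)
Move 2: P2 pit5 -> P1=[5,4,4,3,2,5](0) P2=[2,3,3,3,0,0](2)
Move 3: P1 pit4 -> P1=[5,4,4,3,0,6](1) P2=[2,3,3,3,0,0](2)
Move 4: P1 pit1 -> P1=[5,0,5,4,1,7](1) P2=[2,3,3,3,0,0](2)
Move 5: P2 pit2 -> P1=[0,0,5,4,1,7](1) P2=[2,3,0,4,1,0](8)
Move 6: P1 pit4 -> P1=[0,0,5,4,0,8](1) P2=[2,3,0,4,1,0](8)
Move 7: P1 pit5 -> P1=[0,0,5,4,0,0](4) P2=[3,4,1,5,2,0](8)
Move 8: P2 pit1 -> P1=[0,0,5,4,0,0](4) P2=[3,0,2,6,3,1](8)

Answer: 4 8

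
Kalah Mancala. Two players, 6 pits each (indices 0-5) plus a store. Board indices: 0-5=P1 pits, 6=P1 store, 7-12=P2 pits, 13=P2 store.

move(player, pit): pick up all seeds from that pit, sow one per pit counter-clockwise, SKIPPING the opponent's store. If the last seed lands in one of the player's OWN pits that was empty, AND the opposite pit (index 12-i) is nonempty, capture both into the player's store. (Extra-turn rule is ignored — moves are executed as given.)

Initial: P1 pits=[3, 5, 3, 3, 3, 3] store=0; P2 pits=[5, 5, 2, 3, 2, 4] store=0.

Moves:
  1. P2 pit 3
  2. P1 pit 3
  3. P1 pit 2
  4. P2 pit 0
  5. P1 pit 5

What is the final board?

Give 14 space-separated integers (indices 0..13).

Move 1: P2 pit3 -> P1=[3,5,3,3,3,3](0) P2=[5,5,2,0,3,5](1)
Move 2: P1 pit3 -> P1=[3,5,3,0,4,4](1) P2=[5,5,2,0,3,5](1)
Move 3: P1 pit2 -> P1=[3,5,0,1,5,5](1) P2=[5,5,2,0,3,5](1)
Move 4: P2 pit0 -> P1=[3,5,0,1,5,5](1) P2=[0,6,3,1,4,6](1)
Move 5: P1 pit5 -> P1=[3,5,0,1,5,0](2) P2=[1,7,4,2,4,6](1)

Answer: 3 5 0 1 5 0 2 1 7 4 2 4 6 1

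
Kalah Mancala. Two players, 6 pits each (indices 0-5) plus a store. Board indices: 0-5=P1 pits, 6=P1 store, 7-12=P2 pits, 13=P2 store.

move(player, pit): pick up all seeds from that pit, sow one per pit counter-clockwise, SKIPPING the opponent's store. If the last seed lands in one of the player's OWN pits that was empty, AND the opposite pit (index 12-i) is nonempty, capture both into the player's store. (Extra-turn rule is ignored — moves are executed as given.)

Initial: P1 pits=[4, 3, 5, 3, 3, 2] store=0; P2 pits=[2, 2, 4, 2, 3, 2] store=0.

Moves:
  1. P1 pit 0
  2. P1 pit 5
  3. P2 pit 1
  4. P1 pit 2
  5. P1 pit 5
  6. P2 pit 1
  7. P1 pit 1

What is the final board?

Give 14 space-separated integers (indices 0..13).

Answer: 0 0 1 6 6 0 8 0 0 6 3 3 2 0

Derivation:
Move 1: P1 pit0 -> P1=[0,4,6,4,4,2](0) P2=[2,2,4,2,3,2](0)
Move 2: P1 pit5 -> P1=[0,4,6,4,4,0](1) P2=[3,2,4,2,3,2](0)
Move 3: P2 pit1 -> P1=[0,4,6,4,4,0](1) P2=[3,0,5,3,3,2](0)
Move 4: P1 pit2 -> P1=[0,4,0,5,5,1](2) P2=[4,1,5,3,3,2](0)
Move 5: P1 pit5 -> P1=[0,4,0,5,5,0](3) P2=[4,1,5,3,3,2](0)
Move 6: P2 pit1 -> P1=[0,4,0,5,5,0](3) P2=[4,0,6,3,3,2](0)
Move 7: P1 pit1 -> P1=[0,0,1,6,6,0](8) P2=[0,0,6,3,3,2](0)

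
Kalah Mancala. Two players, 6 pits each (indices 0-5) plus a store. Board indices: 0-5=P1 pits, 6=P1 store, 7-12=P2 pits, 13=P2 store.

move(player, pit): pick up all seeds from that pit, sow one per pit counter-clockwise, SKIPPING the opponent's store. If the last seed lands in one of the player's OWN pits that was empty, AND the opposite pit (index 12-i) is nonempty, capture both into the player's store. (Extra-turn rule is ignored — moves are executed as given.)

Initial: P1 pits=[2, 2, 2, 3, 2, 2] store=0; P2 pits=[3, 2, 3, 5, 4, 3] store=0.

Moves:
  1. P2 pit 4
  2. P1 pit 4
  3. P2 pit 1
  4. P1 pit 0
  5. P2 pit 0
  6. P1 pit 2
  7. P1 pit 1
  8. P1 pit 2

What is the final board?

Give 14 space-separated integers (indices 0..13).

Answer: 0 0 0 7 2 5 1 0 1 5 7 0 4 1

Derivation:
Move 1: P2 pit4 -> P1=[3,3,2,3,2,2](0) P2=[3,2,3,5,0,4](1)
Move 2: P1 pit4 -> P1=[3,3,2,3,0,3](1) P2=[3,2,3,5,0,4](1)
Move 3: P2 pit1 -> P1=[3,3,2,3,0,3](1) P2=[3,0,4,6,0,4](1)
Move 4: P1 pit0 -> P1=[0,4,3,4,0,3](1) P2=[3,0,4,6,0,4](1)
Move 5: P2 pit0 -> P1=[0,4,3,4,0,3](1) P2=[0,1,5,7,0,4](1)
Move 6: P1 pit2 -> P1=[0,4,0,5,1,4](1) P2=[0,1,5,7,0,4](1)
Move 7: P1 pit1 -> P1=[0,0,1,6,2,5](1) P2=[0,1,5,7,0,4](1)
Move 8: P1 pit2 -> P1=[0,0,0,7,2,5](1) P2=[0,1,5,7,0,4](1)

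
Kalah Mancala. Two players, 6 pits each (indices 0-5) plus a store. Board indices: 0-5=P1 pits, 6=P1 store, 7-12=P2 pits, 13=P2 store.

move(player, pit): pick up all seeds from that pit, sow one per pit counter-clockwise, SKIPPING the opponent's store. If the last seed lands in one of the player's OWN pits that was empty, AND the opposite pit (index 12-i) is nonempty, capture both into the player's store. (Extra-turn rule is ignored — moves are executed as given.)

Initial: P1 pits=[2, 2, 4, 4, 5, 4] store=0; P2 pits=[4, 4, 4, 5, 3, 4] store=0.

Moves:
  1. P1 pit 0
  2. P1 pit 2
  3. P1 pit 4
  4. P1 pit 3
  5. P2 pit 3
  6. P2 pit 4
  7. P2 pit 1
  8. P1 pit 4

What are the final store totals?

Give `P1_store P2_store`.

Answer: 3 3

Derivation:
Move 1: P1 pit0 -> P1=[0,3,5,4,5,4](0) P2=[4,4,4,5,3,4](0)
Move 2: P1 pit2 -> P1=[0,3,0,5,6,5](1) P2=[5,4,4,5,3,4](0)
Move 3: P1 pit4 -> P1=[0,3,0,5,0,6](2) P2=[6,5,5,6,3,4](0)
Move 4: P1 pit3 -> P1=[0,3,0,0,1,7](3) P2=[7,6,5,6,3,4](0)
Move 5: P2 pit3 -> P1=[1,4,1,0,1,7](3) P2=[7,6,5,0,4,5](1)
Move 6: P2 pit4 -> P1=[2,5,1,0,1,7](3) P2=[7,6,5,0,0,6](2)
Move 7: P2 pit1 -> P1=[3,5,1,0,1,7](3) P2=[7,0,6,1,1,7](3)
Move 8: P1 pit4 -> P1=[3,5,1,0,0,8](3) P2=[7,0,6,1,1,7](3)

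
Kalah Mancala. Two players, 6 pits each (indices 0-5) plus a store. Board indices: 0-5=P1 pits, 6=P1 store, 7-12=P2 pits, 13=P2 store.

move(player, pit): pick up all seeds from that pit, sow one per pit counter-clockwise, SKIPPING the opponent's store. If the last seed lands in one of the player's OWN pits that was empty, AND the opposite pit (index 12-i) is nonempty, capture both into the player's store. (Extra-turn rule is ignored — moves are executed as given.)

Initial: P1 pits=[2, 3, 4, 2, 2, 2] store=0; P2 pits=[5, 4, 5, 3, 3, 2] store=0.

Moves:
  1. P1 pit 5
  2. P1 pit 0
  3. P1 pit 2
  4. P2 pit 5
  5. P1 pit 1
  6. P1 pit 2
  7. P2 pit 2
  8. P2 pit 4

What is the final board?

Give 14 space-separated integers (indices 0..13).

Move 1: P1 pit5 -> P1=[2,3,4,2,2,0](1) P2=[6,4,5,3,3,2](0)
Move 2: P1 pit0 -> P1=[0,4,5,2,2,0](1) P2=[6,4,5,3,3,2](0)
Move 3: P1 pit2 -> P1=[0,4,0,3,3,1](2) P2=[7,4,5,3,3,2](0)
Move 4: P2 pit5 -> P1=[1,4,0,3,3,1](2) P2=[7,4,5,3,3,0](1)
Move 5: P1 pit1 -> P1=[1,0,1,4,4,2](2) P2=[7,4,5,3,3,0](1)
Move 6: P1 pit2 -> P1=[1,0,0,5,4,2](2) P2=[7,4,5,3,3,0](1)
Move 7: P2 pit2 -> P1=[2,0,0,5,4,2](2) P2=[7,4,0,4,4,1](2)
Move 8: P2 pit4 -> P1=[3,1,0,5,4,2](2) P2=[7,4,0,4,0,2](3)

Answer: 3 1 0 5 4 2 2 7 4 0 4 0 2 3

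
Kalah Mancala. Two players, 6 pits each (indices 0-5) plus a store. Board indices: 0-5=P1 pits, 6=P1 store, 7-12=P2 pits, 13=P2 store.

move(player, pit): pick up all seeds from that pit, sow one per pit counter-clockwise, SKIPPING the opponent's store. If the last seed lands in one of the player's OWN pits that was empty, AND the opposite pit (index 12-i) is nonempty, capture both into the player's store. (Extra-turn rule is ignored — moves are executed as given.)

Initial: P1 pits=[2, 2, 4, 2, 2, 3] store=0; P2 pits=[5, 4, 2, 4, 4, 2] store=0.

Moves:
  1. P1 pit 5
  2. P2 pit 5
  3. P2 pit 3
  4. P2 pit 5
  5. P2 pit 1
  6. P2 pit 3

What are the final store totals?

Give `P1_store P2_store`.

Answer: 1 4

Derivation:
Move 1: P1 pit5 -> P1=[2,2,4,2,2,0](1) P2=[6,5,2,4,4,2](0)
Move 2: P2 pit5 -> P1=[3,2,4,2,2,0](1) P2=[6,5,2,4,4,0](1)
Move 3: P2 pit3 -> P1=[4,2,4,2,2,0](1) P2=[6,5,2,0,5,1](2)
Move 4: P2 pit5 -> P1=[4,2,4,2,2,0](1) P2=[6,5,2,0,5,0](3)
Move 5: P2 pit1 -> P1=[4,2,4,2,2,0](1) P2=[6,0,3,1,6,1](4)
Move 6: P2 pit3 -> P1=[4,2,4,2,2,0](1) P2=[6,0,3,0,7,1](4)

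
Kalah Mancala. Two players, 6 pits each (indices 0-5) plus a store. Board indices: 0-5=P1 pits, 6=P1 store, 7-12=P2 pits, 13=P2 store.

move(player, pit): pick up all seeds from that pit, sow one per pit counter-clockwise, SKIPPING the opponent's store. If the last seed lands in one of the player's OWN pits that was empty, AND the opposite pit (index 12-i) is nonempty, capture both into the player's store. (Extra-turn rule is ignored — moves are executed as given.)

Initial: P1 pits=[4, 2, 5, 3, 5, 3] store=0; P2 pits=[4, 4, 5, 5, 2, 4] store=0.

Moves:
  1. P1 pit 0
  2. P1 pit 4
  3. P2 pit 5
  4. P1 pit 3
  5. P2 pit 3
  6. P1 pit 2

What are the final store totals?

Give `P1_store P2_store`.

Answer: 3 2

Derivation:
Move 1: P1 pit0 -> P1=[0,3,6,4,6,3](0) P2=[4,4,5,5,2,4](0)
Move 2: P1 pit4 -> P1=[0,3,6,4,0,4](1) P2=[5,5,6,6,2,4](0)
Move 3: P2 pit5 -> P1=[1,4,7,4,0,4](1) P2=[5,5,6,6,2,0](1)
Move 4: P1 pit3 -> P1=[1,4,7,0,1,5](2) P2=[6,5,6,6,2,0](1)
Move 5: P2 pit3 -> P1=[2,5,8,0,1,5](2) P2=[6,5,6,0,3,1](2)
Move 6: P1 pit2 -> P1=[2,5,0,1,2,6](3) P2=[7,6,7,1,3,1](2)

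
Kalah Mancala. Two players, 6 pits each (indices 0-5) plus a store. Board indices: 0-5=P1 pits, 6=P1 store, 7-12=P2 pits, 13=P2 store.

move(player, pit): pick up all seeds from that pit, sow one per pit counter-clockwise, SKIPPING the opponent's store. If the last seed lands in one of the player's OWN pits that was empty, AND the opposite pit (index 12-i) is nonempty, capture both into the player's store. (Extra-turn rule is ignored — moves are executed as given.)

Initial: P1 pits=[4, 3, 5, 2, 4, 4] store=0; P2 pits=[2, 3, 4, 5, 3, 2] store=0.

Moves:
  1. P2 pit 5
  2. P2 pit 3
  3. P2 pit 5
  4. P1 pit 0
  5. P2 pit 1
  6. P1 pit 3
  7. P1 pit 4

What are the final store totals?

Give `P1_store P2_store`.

Move 1: P2 pit5 -> P1=[5,3,5,2,4,4](0) P2=[2,3,4,5,3,0](1)
Move 2: P2 pit3 -> P1=[6,4,5,2,4,4](0) P2=[2,3,4,0,4,1](2)
Move 3: P2 pit5 -> P1=[6,4,5,2,4,4](0) P2=[2,3,4,0,4,0](3)
Move 4: P1 pit0 -> P1=[0,5,6,3,5,5](1) P2=[2,3,4,0,4,0](3)
Move 5: P2 pit1 -> P1=[0,5,6,3,5,5](1) P2=[2,0,5,1,5,0](3)
Move 6: P1 pit3 -> P1=[0,5,6,0,6,6](2) P2=[2,0,5,1,5,0](3)
Move 7: P1 pit4 -> P1=[0,5,6,0,0,7](3) P2=[3,1,6,2,5,0](3)

Answer: 3 3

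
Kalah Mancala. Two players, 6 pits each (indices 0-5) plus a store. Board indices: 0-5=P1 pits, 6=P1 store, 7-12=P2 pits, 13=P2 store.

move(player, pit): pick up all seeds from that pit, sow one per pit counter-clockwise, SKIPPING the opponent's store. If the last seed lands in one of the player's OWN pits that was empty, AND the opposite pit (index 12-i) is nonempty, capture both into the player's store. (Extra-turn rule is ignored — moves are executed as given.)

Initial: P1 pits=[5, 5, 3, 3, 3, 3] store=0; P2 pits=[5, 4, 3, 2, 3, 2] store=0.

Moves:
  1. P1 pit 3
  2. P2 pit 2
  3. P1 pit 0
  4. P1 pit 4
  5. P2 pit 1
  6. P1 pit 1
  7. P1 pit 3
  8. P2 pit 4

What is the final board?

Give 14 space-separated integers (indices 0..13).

Move 1: P1 pit3 -> P1=[5,5,3,0,4,4](1) P2=[5,4,3,2,3,2](0)
Move 2: P2 pit2 -> P1=[5,5,3,0,4,4](1) P2=[5,4,0,3,4,3](0)
Move 3: P1 pit0 -> P1=[0,6,4,1,5,5](1) P2=[5,4,0,3,4,3](0)
Move 4: P1 pit4 -> P1=[0,6,4,1,0,6](2) P2=[6,5,1,3,4,3](0)
Move 5: P2 pit1 -> P1=[0,6,4,1,0,6](2) P2=[6,0,2,4,5,4](1)
Move 6: P1 pit1 -> P1=[0,0,5,2,1,7](3) P2=[7,0,2,4,5,4](1)
Move 7: P1 pit3 -> P1=[0,0,5,0,2,8](3) P2=[7,0,2,4,5,4](1)
Move 8: P2 pit4 -> P1=[1,1,6,0,2,8](3) P2=[7,0,2,4,0,5](2)

Answer: 1 1 6 0 2 8 3 7 0 2 4 0 5 2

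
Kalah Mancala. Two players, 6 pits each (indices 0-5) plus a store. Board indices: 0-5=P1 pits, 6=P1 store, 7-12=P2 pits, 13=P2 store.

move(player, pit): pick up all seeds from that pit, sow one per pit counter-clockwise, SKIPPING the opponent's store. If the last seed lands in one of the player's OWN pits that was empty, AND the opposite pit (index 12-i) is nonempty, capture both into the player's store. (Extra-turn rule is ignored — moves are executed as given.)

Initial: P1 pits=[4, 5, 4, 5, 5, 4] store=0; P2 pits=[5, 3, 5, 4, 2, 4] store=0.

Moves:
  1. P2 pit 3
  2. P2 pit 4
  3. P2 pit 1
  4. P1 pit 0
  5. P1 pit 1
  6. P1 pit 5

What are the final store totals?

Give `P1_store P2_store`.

Answer: 2 8

Derivation:
Move 1: P2 pit3 -> P1=[5,5,4,5,5,4](0) P2=[5,3,5,0,3,5](1)
Move 2: P2 pit4 -> P1=[6,5,4,5,5,4](0) P2=[5,3,5,0,0,6](2)
Move 3: P2 pit1 -> P1=[6,0,4,5,5,4](0) P2=[5,0,6,1,0,6](8)
Move 4: P1 pit0 -> P1=[0,1,5,6,6,5](1) P2=[5,0,6,1,0,6](8)
Move 5: P1 pit1 -> P1=[0,0,6,6,6,5](1) P2=[5,0,6,1,0,6](8)
Move 6: P1 pit5 -> P1=[0,0,6,6,6,0](2) P2=[6,1,7,2,0,6](8)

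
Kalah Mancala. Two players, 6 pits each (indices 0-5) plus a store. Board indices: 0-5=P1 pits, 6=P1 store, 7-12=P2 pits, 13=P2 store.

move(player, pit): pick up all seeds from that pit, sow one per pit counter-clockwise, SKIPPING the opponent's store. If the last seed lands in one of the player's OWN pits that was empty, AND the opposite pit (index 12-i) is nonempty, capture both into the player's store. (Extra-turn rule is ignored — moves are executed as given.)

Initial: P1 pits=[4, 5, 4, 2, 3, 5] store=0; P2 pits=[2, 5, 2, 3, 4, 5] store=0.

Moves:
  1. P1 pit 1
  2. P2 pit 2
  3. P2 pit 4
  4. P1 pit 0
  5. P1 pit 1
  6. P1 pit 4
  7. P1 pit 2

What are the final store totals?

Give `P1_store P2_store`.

Answer: 3 1

Derivation:
Move 1: P1 pit1 -> P1=[4,0,5,3,4,6](1) P2=[2,5,2,3,4,5](0)
Move 2: P2 pit2 -> P1=[4,0,5,3,4,6](1) P2=[2,5,0,4,5,5](0)
Move 3: P2 pit4 -> P1=[5,1,6,3,4,6](1) P2=[2,5,0,4,0,6](1)
Move 4: P1 pit0 -> P1=[0,2,7,4,5,7](1) P2=[2,5,0,4,0,6](1)
Move 5: P1 pit1 -> P1=[0,0,8,5,5,7](1) P2=[2,5,0,4,0,6](1)
Move 6: P1 pit4 -> P1=[0,0,8,5,0,8](2) P2=[3,6,1,4,0,6](1)
Move 7: P1 pit2 -> P1=[0,0,0,6,1,9](3) P2=[4,7,2,5,0,6](1)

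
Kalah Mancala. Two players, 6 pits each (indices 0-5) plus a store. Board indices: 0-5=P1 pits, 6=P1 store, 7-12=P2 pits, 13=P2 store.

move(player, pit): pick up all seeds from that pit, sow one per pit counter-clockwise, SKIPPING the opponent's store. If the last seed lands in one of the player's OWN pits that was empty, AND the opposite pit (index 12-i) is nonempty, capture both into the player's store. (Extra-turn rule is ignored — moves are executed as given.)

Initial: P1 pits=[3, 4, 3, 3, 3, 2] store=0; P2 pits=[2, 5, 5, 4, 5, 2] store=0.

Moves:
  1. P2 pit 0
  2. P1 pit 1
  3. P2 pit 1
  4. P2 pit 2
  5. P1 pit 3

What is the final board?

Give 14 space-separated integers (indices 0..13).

Answer: 5 1 5 0 5 4 1 1 0 0 6 7 4 2

Derivation:
Move 1: P2 pit0 -> P1=[3,4,3,3,3,2](0) P2=[0,6,6,4,5,2](0)
Move 2: P1 pit1 -> P1=[3,0,4,4,4,3](0) P2=[0,6,6,4,5,2](0)
Move 3: P2 pit1 -> P1=[4,0,4,4,4,3](0) P2=[0,0,7,5,6,3](1)
Move 4: P2 pit2 -> P1=[5,1,5,4,4,3](0) P2=[0,0,0,6,7,4](2)
Move 5: P1 pit3 -> P1=[5,1,5,0,5,4](1) P2=[1,0,0,6,7,4](2)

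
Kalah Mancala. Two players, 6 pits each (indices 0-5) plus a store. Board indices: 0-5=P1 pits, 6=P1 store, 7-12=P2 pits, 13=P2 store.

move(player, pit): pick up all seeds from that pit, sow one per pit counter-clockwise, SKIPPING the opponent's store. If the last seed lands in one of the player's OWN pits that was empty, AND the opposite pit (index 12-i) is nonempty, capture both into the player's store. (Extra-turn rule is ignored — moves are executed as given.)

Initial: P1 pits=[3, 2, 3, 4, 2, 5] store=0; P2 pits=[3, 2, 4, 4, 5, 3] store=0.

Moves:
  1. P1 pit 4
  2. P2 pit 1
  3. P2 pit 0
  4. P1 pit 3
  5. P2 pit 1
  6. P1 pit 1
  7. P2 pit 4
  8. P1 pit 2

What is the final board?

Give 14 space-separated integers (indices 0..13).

Answer: 4 1 0 1 2 8 11 2 0 0 6 0 4 1

Derivation:
Move 1: P1 pit4 -> P1=[3,2,3,4,0,6](1) P2=[3,2,4,4,5,3](0)
Move 2: P2 pit1 -> P1=[3,2,3,4,0,6](1) P2=[3,0,5,5,5,3](0)
Move 3: P2 pit0 -> P1=[3,2,3,4,0,6](1) P2=[0,1,6,6,5,3](0)
Move 4: P1 pit3 -> P1=[3,2,3,0,1,7](2) P2=[1,1,6,6,5,3](0)
Move 5: P2 pit1 -> P1=[3,2,3,0,1,7](2) P2=[1,0,7,6,5,3](0)
Move 6: P1 pit1 -> P1=[3,0,4,0,1,7](10) P2=[1,0,0,6,5,3](0)
Move 7: P2 pit4 -> P1=[4,1,5,0,1,7](10) P2=[1,0,0,6,0,4](1)
Move 8: P1 pit2 -> P1=[4,1,0,1,2,8](11) P2=[2,0,0,6,0,4](1)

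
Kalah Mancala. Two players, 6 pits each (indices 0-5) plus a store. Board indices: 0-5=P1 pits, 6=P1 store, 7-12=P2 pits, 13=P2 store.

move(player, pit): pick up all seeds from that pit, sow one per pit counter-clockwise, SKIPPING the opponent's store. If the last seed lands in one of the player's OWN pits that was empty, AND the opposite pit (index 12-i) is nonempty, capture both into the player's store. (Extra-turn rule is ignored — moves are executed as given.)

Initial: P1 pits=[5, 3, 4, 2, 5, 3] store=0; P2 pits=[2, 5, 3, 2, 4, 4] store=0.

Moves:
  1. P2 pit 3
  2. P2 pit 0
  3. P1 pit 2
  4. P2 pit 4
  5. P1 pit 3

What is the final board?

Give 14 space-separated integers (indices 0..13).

Move 1: P2 pit3 -> P1=[5,3,4,2,5,3](0) P2=[2,5,3,0,5,5](0)
Move 2: P2 pit0 -> P1=[5,3,4,2,5,3](0) P2=[0,6,4,0,5,5](0)
Move 3: P1 pit2 -> P1=[5,3,0,3,6,4](1) P2=[0,6,4,0,5,5](0)
Move 4: P2 pit4 -> P1=[6,4,1,3,6,4](1) P2=[0,6,4,0,0,6](1)
Move 5: P1 pit3 -> P1=[6,4,1,0,7,5](2) P2=[0,6,4,0,0,6](1)

Answer: 6 4 1 0 7 5 2 0 6 4 0 0 6 1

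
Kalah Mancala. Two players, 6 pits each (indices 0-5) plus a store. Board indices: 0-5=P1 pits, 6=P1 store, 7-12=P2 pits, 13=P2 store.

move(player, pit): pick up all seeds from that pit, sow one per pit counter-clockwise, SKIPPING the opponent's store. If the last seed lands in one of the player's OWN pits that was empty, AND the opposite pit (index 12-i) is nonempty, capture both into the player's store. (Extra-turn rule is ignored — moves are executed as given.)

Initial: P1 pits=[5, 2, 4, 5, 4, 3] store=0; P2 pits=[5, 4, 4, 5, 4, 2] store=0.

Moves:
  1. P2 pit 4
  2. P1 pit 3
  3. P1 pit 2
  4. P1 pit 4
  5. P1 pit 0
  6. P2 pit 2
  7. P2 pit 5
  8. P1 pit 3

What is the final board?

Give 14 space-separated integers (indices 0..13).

Answer: 2 5 2 0 2 8 4 7 6 0 7 1 0 3

Derivation:
Move 1: P2 pit4 -> P1=[6,3,4,5,4,3](0) P2=[5,4,4,5,0,3](1)
Move 2: P1 pit3 -> P1=[6,3,4,0,5,4](1) P2=[6,5,4,5,0,3](1)
Move 3: P1 pit2 -> P1=[6,3,0,1,6,5](2) P2=[6,5,4,5,0,3](1)
Move 4: P1 pit4 -> P1=[6,3,0,1,0,6](3) P2=[7,6,5,6,0,3](1)
Move 5: P1 pit0 -> P1=[0,4,1,2,1,7](4) P2=[7,6,5,6,0,3](1)
Move 6: P2 pit2 -> P1=[1,4,1,2,1,7](4) P2=[7,6,0,7,1,4](2)
Move 7: P2 pit5 -> P1=[2,5,2,2,1,7](4) P2=[7,6,0,7,1,0](3)
Move 8: P1 pit3 -> P1=[2,5,2,0,2,8](4) P2=[7,6,0,7,1,0](3)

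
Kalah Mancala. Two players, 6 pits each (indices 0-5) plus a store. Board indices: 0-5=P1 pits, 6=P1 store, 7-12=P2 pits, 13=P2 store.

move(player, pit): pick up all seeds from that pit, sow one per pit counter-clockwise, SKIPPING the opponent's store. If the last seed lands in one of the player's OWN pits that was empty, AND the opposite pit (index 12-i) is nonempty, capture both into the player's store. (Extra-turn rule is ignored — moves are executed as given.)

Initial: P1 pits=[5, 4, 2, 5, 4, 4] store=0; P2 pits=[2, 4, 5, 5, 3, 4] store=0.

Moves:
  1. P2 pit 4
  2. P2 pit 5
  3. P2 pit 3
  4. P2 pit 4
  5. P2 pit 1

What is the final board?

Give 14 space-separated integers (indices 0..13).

Move 1: P2 pit4 -> P1=[6,4,2,5,4,4](0) P2=[2,4,5,5,0,5](1)
Move 2: P2 pit5 -> P1=[7,5,3,6,4,4](0) P2=[2,4,5,5,0,0](2)
Move 3: P2 pit3 -> P1=[8,6,3,6,4,4](0) P2=[2,4,5,0,1,1](3)
Move 4: P2 pit4 -> P1=[8,6,3,6,4,4](0) P2=[2,4,5,0,0,2](3)
Move 5: P2 pit1 -> P1=[8,6,3,6,4,4](0) P2=[2,0,6,1,1,3](3)

Answer: 8 6 3 6 4 4 0 2 0 6 1 1 3 3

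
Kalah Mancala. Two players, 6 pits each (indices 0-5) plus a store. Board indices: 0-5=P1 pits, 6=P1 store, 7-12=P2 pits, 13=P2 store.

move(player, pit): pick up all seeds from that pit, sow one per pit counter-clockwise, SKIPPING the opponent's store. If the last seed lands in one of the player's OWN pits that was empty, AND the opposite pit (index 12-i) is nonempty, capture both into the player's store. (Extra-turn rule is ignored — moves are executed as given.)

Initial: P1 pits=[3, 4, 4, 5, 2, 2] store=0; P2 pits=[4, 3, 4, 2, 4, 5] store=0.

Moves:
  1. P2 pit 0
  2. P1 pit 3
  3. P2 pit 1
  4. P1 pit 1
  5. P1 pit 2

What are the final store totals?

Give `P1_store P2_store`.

Answer: 2 1

Derivation:
Move 1: P2 pit0 -> P1=[3,4,4,5,2,2](0) P2=[0,4,5,3,5,5](0)
Move 2: P1 pit3 -> P1=[3,4,4,0,3,3](1) P2=[1,5,5,3,5,5](0)
Move 3: P2 pit1 -> P1=[3,4,4,0,3,3](1) P2=[1,0,6,4,6,6](1)
Move 4: P1 pit1 -> P1=[3,0,5,1,4,4](1) P2=[1,0,6,4,6,6](1)
Move 5: P1 pit2 -> P1=[3,0,0,2,5,5](2) P2=[2,0,6,4,6,6](1)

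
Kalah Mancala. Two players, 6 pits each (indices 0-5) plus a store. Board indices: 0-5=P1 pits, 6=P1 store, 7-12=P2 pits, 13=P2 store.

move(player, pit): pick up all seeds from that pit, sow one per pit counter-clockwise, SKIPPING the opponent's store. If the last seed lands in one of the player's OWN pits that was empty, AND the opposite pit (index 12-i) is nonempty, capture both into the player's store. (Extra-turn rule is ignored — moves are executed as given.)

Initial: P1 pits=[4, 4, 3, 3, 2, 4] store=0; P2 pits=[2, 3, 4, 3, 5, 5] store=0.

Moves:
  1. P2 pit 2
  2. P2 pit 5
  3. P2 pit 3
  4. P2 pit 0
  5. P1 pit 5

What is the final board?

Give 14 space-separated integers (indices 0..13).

Move 1: P2 pit2 -> P1=[4,4,3,3,2,4](0) P2=[2,3,0,4,6,6](1)
Move 2: P2 pit5 -> P1=[5,5,4,4,3,4](0) P2=[2,3,0,4,6,0](2)
Move 3: P2 pit3 -> P1=[6,5,4,4,3,4](0) P2=[2,3,0,0,7,1](3)
Move 4: P2 pit0 -> P1=[6,5,4,0,3,4](0) P2=[0,4,0,0,7,1](8)
Move 5: P1 pit5 -> P1=[6,5,4,0,3,0](1) P2=[1,5,1,0,7,1](8)

Answer: 6 5 4 0 3 0 1 1 5 1 0 7 1 8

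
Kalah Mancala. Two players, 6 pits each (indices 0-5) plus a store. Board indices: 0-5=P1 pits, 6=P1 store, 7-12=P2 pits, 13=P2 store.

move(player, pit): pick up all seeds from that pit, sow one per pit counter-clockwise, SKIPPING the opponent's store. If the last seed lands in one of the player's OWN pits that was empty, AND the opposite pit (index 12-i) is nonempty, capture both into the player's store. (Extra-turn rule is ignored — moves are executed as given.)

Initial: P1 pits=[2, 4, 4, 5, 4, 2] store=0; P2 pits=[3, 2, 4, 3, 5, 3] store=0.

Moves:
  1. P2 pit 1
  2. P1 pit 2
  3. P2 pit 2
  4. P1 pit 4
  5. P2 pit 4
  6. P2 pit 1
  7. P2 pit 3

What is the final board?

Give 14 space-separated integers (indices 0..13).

Answer: 5 6 1 7 0 4 2 4 0 2 0 1 6 3

Derivation:
Move 1: P2 pit1 -> P1=[2,4,4,5,4,2](0) P2=[3,0,5,4,5,3](0)
Move 2: P1 pit2 -> P1=[2,4,0,6,5,3](1) P2=[3,0,5,4,5,3](0)
Move 3: P2 pit2 -> P1=[3,4,0,6,5,3](1) P2=[3,0,0,5,6,4](1)
Move 4: P1 pit4 -> P1=[3,4,0,6,0,4](2) P2=[4,1,1,5,6,4](1)
Move 5: P2 pit4 -> P1=[4,5,1,7,0,4](2) P2=[4,1,1,5,0,5](2)
Move 6: P2 pit1 -> P1=[4,5,1,7,0,4](2) P2=[4,0,2,5,0,5](2)
Move 7: P2 pit3 -> P1=[5,6,1,7,0,4](2) P2=[4,0,2,0,1,6](3)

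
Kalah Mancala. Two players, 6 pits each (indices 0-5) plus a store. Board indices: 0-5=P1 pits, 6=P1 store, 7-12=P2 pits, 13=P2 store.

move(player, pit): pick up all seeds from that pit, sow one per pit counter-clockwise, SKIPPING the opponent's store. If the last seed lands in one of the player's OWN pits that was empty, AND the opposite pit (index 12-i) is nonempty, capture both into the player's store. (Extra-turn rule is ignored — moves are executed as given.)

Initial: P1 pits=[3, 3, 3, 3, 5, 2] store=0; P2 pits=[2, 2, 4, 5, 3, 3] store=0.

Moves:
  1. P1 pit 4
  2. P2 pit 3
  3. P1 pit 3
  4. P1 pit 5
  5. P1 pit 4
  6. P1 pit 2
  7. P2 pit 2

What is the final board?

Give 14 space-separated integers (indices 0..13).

Answer: 5 5 0 1 1 1 8 0 4 0 1 5 5 2

Derivation:
Move 1: P1 pit4 -> P1=[3,3,3,3,0,3](1) P2=[3,3,5,5,3,3](0)
Move 2: P2 pit3 -> P1=[4,4,3,3,0,3](1) P2=[3,3,5,0,4,4](1)
Move 3: P1 pit3 -> P1=[4,4,3,0,1,4](2) P2=[3,3,5,0,4,4](1)
Move 4: P1 pit5 -> P1=[4,4,3,0,1,0](3) P2=[4,4,6,0,4,4](1)
Move 5: P1 pit4 -> P1=[4,4,3,0,0,0](8) P2=[0,4,6,0,4,4](1)
Move 6: P1 pit2 -> P1=[4,4,0,1,1,1](8) P2=[0,4,6,0,4,4](1)
Move 7: P2 pit2 -> P1=[5,5,0,1,1,1](8) P2=[0,4,0,1,5,5](2)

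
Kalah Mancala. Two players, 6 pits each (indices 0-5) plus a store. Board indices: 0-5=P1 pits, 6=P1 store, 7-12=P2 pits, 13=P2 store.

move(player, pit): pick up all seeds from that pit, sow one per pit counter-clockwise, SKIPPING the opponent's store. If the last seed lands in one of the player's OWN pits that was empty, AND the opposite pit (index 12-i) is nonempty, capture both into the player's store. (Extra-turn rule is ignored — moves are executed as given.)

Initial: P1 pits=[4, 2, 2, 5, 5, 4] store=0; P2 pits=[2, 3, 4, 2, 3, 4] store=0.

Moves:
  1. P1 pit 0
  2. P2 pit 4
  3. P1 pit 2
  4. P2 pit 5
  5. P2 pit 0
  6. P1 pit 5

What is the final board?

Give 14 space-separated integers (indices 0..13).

Move 1: P1 pit0 -> P1=[0,3,3,6,6,4](0) P2=[2,3,4,2,3,4](0)
Move 2: P2 pit4 -> P1=[1,3,3,6,6,4](0) P2=[2,3,4,2,0,5](1)
Move 3: P1 pit2 -> P1=[1,3,0,7,7,5](0) P2=[2,3,4,2,0,5](1)
Move 4: P2 pit5 -> P1=[2,4,1,8,7,5](0) P2=[2,3,4,2,0,0](2)
Move 5: P2 pit0 -> P1=[2,4,1,8,7,5](0) P2=[0,4,5,2,0,0](2)
Move 6: P1 pit5 -> P1=[2,4,1,8,7,0](1) P2=[1,5,6,3,0,0](2)

Answer: 2 4 1 8 7 0 1 1 5 6 3 0 0 2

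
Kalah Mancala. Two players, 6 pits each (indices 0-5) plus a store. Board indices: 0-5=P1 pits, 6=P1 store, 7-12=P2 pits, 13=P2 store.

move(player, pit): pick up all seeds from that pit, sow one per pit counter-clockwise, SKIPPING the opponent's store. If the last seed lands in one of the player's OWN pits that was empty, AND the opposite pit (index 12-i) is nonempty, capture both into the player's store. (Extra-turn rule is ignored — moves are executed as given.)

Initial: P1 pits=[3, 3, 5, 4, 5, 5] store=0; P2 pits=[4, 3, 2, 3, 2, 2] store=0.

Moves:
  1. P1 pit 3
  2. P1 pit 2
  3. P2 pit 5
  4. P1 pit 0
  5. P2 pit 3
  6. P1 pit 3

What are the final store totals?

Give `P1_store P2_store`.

Move 1: P1 pit3 -> P1=[3,3,5,0,6,6](1) P2=[5,3,2,3,2,2](0)
Move 2: P1 pit2 -> P1=[3,3,0,1,7,7](2) P2=[6,3,2,3,2,2](0)
Move 3: P2 pit5 -> P1=[4,3,0,1,7,7](2) P2=[6,3,2,3,2,0](1)
Move 4: P1 pit0 -> P1=[0,4,1,2,8,7](2) P2=[6,3,2,3,2,0](1)
Move 5: P2 pit3 -> P1=[0,4,1,2,8,7](2) P2=[6,3,2,0,3,1](2)
Move 6: P1 pit3 -> P1=[0,4,1,0,9,8](2) P2=[6,3,2,0,3,1](2)

Answer: 2 2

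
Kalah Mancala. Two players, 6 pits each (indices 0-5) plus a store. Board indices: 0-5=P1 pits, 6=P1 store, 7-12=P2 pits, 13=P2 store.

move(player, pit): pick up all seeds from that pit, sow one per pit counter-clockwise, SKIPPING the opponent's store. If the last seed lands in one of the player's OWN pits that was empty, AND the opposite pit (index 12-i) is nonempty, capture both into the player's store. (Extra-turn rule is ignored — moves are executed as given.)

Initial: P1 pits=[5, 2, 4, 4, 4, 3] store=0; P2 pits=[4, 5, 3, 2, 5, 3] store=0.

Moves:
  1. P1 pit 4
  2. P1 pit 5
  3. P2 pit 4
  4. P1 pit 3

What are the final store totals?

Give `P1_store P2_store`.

Answer: 3 1

Derivation:
Move 1: P1 pit4 -> P1=[5,2,4,4,0,4](1) P2=[5,6,3,2,5,3](0)
Move 2: P1 pit5 -> P1=[5,2,4,4,0,0](2) P2=[6,7,4,2,5,3](0)
Move 3: P2 pit4 -> P1=[6,3,5,4,0,0](2) P2=[6,7,4,2,0,4](1)
Move 4: P1 pit3 -> P1=[6,3,5,0,1,1](3) P2=[7,7,4,2,0,4](1)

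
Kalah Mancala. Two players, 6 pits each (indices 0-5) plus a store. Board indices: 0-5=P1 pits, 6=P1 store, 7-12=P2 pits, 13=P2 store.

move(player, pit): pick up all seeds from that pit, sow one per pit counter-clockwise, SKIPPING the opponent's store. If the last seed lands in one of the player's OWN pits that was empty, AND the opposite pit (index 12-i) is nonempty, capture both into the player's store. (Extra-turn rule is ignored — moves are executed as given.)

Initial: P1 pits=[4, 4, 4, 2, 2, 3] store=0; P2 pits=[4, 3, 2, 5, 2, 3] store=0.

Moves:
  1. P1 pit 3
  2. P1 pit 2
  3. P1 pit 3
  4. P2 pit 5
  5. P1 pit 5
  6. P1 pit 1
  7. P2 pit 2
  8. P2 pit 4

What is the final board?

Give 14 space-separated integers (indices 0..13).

Answer: 1 0 1 1 6 1 3 5 4 0 7 0 1 8

Derivation:
Move 1: P1 pit3 -> P1=[4,4,4,0,3,4](0) P2=[4,3,2,5,2,3](0)
Move 2: P1 pit2 -> P1=[4,4,0,1,4,5](1) P2=[4,3,2,5,2,3](0)
Move 3: P1 pit3 -> P1=[4,4,0,0,5,5](1) P2=[4,3,2,5,2,3](0)
Move 4: P2 pit5 -> P1=[5,5,0,0,5,5](1) P2=[4,3,2,5,2,0](1)
Move 5: P1 pit5 -> P1=[5,5,0,0,5,0](2) P2=[5,4,3,6,2,0](1)
Move 6: P1 pit1 -> P1=[5,0,1,1,6,1](3) P2=[5,4,3,6,2,0](1)
Move 7: P2 pit2 -> P1=[0,0,1,1,6,1](3) P2=[5,4,0,7,3,0](7)
Move 8: P2 pit4 -> P1=[1,0,1,1,6,1](3) P2=[5,4,0,7,0,1](8)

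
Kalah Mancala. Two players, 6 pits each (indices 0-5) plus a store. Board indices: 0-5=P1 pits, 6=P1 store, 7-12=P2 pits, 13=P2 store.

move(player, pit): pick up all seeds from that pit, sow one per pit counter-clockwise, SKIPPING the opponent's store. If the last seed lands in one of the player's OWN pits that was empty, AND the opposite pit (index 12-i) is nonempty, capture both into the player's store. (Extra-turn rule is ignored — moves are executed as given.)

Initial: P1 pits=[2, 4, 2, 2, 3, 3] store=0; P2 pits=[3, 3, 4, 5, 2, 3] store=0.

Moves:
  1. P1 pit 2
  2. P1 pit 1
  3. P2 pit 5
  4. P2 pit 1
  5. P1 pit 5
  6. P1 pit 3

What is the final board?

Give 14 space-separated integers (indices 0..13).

Answer: 3 1 1 0 6 1 2 5 1 6 6 3 0 1

Derivation:
Move 1: P1 pit2 -> P1=[2,4,0,3,4,3](0) P2=[3,3,4,5,2,3](0)
Move 2: P1 pit1 -> P1=[2,0,1,4,5,4](0) P2=[3,3,4,5,2,3](0)
Move 3: P2 pit5 -> P1=[3,1,1,4,5,4](0) P2=[3,3,4,5,2,0](1)
Move 4: P2 pit1 -> P1=[3,1,1,4,5,4](0) P2=[3,0,5,6,3,0](1)
Move 5: P1 pit5 -> P1=[3,1,1,4,5,0](1) P2=[4,1,6,6,3,0](1)
Move 6: P1 pit3 -> P1=[3,1,1,0,6,1](2) P2=[5,1,6,6,3,0](1)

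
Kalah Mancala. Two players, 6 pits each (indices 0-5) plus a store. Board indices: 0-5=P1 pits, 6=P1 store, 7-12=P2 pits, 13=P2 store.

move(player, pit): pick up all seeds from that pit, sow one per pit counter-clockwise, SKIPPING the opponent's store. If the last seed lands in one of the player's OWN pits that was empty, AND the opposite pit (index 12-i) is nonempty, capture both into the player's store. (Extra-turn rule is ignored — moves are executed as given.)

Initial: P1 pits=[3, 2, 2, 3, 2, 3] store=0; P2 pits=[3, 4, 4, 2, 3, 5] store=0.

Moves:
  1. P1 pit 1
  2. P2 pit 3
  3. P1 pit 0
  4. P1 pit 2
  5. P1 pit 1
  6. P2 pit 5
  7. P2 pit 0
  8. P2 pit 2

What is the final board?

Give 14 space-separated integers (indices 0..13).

Answer: 2 1 0 7 4 4 1 0 5 0 1 5 1 5

Derivation:
Move 1: P1 pit1 -> P1=[3,0,3,4,2,3](0) P2=[3,4,4,2,3,5](0)
Move 2: P2 pit3 -> P1=[3,0,3,4,2,3](0) P2=[3,4,4,0,4,6](0)
Move 3: P1 pit0 -> P1=[0,1,4,5,2,3](0) P2=[3,4,4,0,4,6](0)
Move 4: P1 pit2 -> P1=[0,1,0,6,3,4](1) P2=[3,4,4,0,4,6](0)
Move 5: P1 pit1 -> P1=[0,0,1,6,3,4](1) P2=[3,4,4,0,4,6](0)
Move 6: P2 pit5 -> P1=[1,1,2,7,4,4](1) P2=[3,4,4,0,4,0](1)
Move 7: P2 pit0 -> P1=[1,1,0,7,4,4](1) P2=[0,5,5,0,4,0](4)
Move 8: P2 pit2 -> P1=[2,1,0,7,4,4](1) P2=[0,5,0,1,5,1](5)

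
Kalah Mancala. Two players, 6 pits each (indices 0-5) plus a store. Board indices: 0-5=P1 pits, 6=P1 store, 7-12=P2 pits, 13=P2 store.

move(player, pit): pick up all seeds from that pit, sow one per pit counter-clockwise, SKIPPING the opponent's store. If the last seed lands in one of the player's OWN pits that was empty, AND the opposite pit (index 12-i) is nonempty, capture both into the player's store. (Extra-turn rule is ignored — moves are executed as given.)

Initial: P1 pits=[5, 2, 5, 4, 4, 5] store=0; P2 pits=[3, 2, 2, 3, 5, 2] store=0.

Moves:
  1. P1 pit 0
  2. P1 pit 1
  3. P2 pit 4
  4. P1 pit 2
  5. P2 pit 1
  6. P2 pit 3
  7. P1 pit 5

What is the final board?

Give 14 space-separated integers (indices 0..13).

Move 1: P1 pit0 -> P1=[0,3,6,5,5,6](0) P2=[3,2,2,3,5,2](0)
Move 2: P1 pit1 -> P1=[0,0,7,6,6,6](0) P2=[3,2,2,3,5,2](0)
Move 3: P2 pit4 -> P1=[1,1,8,6,6,6](0) P2=[3,2,2,3,0,3](1)
Move 4: P1 pit2 -> P1=[1,1,0,7,7,7](1) P2=[4,3,3,4,0,3](1)
Move 5: P2 pit1 -> P1=[1,0,0,7,7,7](1) P2=[4,0,4,5,0,3](3)
Move 6: P2 pit3 -> P1=[2,1,0,7,7,7](1) P2=[4,0,4,0,1,4](4)
Move 7: P1 pit5 -> P1=[2,1,0,7,7,0](2) P2=[5,1,5,1,2,5](4)

Answer: 2 1 0 7 7 0 2 5 1 5 1 2 5 4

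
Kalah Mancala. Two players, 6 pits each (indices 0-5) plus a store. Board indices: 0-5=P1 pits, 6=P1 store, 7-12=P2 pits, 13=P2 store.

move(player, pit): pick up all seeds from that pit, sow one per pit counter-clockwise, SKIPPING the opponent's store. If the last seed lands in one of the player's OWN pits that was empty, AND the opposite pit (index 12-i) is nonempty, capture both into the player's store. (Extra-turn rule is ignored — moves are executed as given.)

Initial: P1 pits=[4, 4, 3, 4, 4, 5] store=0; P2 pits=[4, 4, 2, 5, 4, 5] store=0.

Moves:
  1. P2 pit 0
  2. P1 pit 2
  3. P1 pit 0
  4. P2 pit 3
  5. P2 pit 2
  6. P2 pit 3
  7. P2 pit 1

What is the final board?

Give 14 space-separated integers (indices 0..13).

Move 1: P2 pit0 -> P1=[4,4,3,4,4,5](0) P2=[0,5,3,6,5,5](0)
Move 2: P1 pit2 -> P1=[4,4,0,5,5,6](0) P2=[0,5,3,6,5,5](0)
Move 3: P1 pit0 -> P1=[0,5,1,6,6,6](0) P2=[0,5,3,6,5,5](0)
Move 4: P2 pit3 -> P1=[1,6,2,6,6,6](0) P2=[0,5,3,0,6,6](1)
Move 5: P2 pit2 -> P1=[1,6,2,6,6,6](0) P2=[0,5,0,1,7,7](1)
Move 6: P2 pit3 -> P1=[1,6,2,6,6,6](0) P2=[0,5,0,0,8,7](1)
Move 7: P2 pit1 -> P1=[1,6,2,6,6,6](0) P2=[0,0,1,1,9,8](2)

Answer: 1 6 2 6 6 6 0 0 0 1 1 9 8 2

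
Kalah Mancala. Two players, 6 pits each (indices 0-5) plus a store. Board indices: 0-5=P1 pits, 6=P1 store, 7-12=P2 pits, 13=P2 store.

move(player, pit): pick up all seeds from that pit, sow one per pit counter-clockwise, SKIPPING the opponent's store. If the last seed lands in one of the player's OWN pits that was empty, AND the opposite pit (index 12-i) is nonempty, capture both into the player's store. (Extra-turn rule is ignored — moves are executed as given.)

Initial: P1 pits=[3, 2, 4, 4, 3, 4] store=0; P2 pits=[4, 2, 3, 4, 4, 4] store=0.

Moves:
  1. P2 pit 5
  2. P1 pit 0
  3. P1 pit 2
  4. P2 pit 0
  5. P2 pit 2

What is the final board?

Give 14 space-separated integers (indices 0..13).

Move 1: P2 pit5 -> P1=[4,3,5,4,3,4](0) P2=[4,2,3,4,4,0](1)
Move 2: P1 pit0 -> P1=[0,4,6,5,4,4](0) P2=[4,2,3,4,4,0](1)
Move 3: P1 pit2 -> P1=[0,4,0,6,5,5](1) P2=[5,3,3,4,4,0](1)
Move 4: P2 pit0 -> P1=[0,4,0,6,5,5](1) P2=[0,4,4,5,5,1](1)
Move 5: P2 pit2 -> P1=[0,4,0,6,5,5](1) P2=[0,4,0,6,6,2](2)

Answer: 0 4 0 6 5 5 1 0 4 0 6 6 2 2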